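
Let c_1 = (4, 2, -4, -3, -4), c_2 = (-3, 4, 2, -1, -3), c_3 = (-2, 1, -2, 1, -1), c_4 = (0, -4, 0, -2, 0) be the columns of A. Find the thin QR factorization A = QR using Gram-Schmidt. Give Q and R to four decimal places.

Q = [[0.5121, -0.5129, -0.5094, -0.4100], [0.2561, 0.6259, 0.0371, -0.6700], [-0.5121, 0.3524, -0.7383, -0.0255], [-0.3841, -0.1368, 0.4336, -0.5260], [-0.5121, -0.4497, -0.0778, -0.3251]], R = [[7.8102, 0.3841, 0.3841, -0.2561], [0.0000, 6.2332, 1.2598, -2.2303], [0.0000, 0.0000, 3.0439, -1.0158], [0.0000, 0.0000, 0.0000, 3.7321]]

q_1 = c_1/‖c_1‖ = (4, 2, -4, -3, -4)/7.8102 = (0.5121, 0.2561, -0.5121, -0.3841, -0.5121).
r_{12} = q_1·c_2 = 0.3841.
u_2 = c_2 − 0.3841·q_1 = (-3.1967, 3.9016, 2.1967, -0.8525, -2.8033).
‖u_2‖ = 6.2332, so q_2 = (-0.5129, 0.6259, 0.3524, -0.1368, -0.4497).
r_{13} = q_1·c_3 = 0.3841; r_{23} = q_2·c_3 = 1.2598.
u_3 = c_3 − 0.3841·q_1 − 1.2598·q_2 = (-1.5506, 0.1131, -2.2473, 1.3198, -0.2367).
‖u_3‖ = 3.0439, so q_3 = (-0.5094, 0.0371, -0.7383, 0.4336, -0.0778).
r_{14} = q_1·c_4 = -0.2561; r_{24} = q_2·c_4 = -2.2303; r_{34} = q_3·c_4 = -1.0158.
u_4 = c_4 + 0.2561·q_1 + 2.2303·q_2 + 1.0158·q_3 = (-1.5301, -2.5007, -0.0951, -1.9629, -1.2132).
‖u_4‖ = 3.7321, so q_4 = (-0.4100, -0.6700, -0.0255, -0.5260, -0.3251).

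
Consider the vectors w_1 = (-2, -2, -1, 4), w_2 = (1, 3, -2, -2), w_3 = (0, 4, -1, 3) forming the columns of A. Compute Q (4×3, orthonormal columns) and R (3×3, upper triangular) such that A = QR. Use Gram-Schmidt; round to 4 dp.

e_1 = w_1/‖w_1‖ = (-2, -2, -1, 4)/5.0000 = (-0.4000, -0.4000, -0.2000, 0.8000).
r_{12} = e_1·w_2 = -2.8000.
u_2 = w_2 + 2.8000·e_1 = (-0.1200, 1.8800, -2.5600, 0.2400).
‖u_2‖ = 3.1875, so e_2 = (-0.0376, 0.5898, -0.8031, 0.0753).
r_{13} = e_1·w_3 = 1.0000; r_{23} = e_2·w_3 = 3.3883.
u_3 = w_3 − 1.0000·e_1 − 3.3883·e_2 = (0.5276, 2.4016, 1.9213, 1.9449).
‖u_3‖ = 3.6769, so e_3 = (0.1435, 0.6531, 0.5225, 0.5289).

Q = [[-0.4000, -0.0376, 0.1435], [-0.4000, 0.5898, 0.6531], [-0.2000, -0.8031, 0.5225], [0.8000, 0.0753, 0.5289]], R = [[5.0000, -2.8000, 1.0000], [0.0000, 3.1875, 3.3883], [0.0000, 0.0000, 3.6769]]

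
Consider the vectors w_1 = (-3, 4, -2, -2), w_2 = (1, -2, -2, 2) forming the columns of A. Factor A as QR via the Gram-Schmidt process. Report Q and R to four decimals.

Q = [[-0.5222, 0.0000], [0.6963, -0.2182], [-0.3482, -0.8729], [-0.3482, 0.4364]], R = [[5.7446, -1.9149], [0.0000, 3.0551]]

w_1 = (-3, 4, -2, -2); ‖w_1‖ = 5.7446, so e_1 = (-0.5222, 0.6963, -0.3482, -0.3482).
e_1·w_2 = (-0.5222)·1 + 0.6963·(-2) + (-0.3482)·(-2) + (-0.3482)·2 = -1.9149.
u_2 = w_2 + 1.9149·e_1 = (0.0000, -0.6667, -2.6667, 1.3333).
‖u_2‖ = 3.0551, so e_2 = (0.0000, -0.2182, -0.8729, 0.4364).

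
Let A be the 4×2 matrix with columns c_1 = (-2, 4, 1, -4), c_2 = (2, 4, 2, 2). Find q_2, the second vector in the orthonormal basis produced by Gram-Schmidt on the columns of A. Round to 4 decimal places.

q_1 = c_1/‖c_1‖ = (-2, 4, 1, -4)/6.0828 = (-0.3288, 0.6576, 0.1644, -0.6576).
r_{12} = q_1·c_2 = 0.9864.
u_2 = c_2 − 0.9864·q_1 = (2.3243, 3.3514, 1.8378, 2.6486).
‖u_2‖ = 5.1988, so q_2 = (0.4471, 0.6446, 0.3535, 0.5095).

q_2 = (0.4471, 0.6446, 0.3535, 0.5095)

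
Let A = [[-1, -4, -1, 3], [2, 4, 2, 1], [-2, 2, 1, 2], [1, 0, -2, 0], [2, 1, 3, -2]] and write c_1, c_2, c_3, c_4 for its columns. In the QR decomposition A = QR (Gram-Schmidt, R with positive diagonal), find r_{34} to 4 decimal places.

c_1 = (-1, 2, -2, 1, 2); ‖c_1‖ = 3.7417, so q_1 = (-0.2673, 0.5345, -0.5345, 0.2673, 0.5345).
q_1·c_2 = (-0.2673)·(-4) + 0.5345·4 + (-0.5345)·2 + 0.2673·0 + 0.5345·1 = 2.6726.
u_2 = c_2 − 2.6726·q_1 = (-3.2857, 2.5714, 3.4286, -0.7143, -0.4286).
‖u_2‖ = 5.4642, so q_2 = (-0.6013, 0.4706, 0.6275, -0.1307, -0.0784).
q_1·c_3 = (-0.2673)·(-1) + 0.5345·2 + (-0.5345)·1 + 0.2673·(-2) + 0.5345·3 = 1.8708; q_2·c_3 = (-0.6013)·(-1) + 0.4706·2 + 0.6275·1 + (-0.1307)·(-2) + (-0.0784)·3 = 2.1961.
u_3 = c_3 − 1.8708·q_1 − 2.1961·q_2 = (0.8206, -0.0335, 0.6220, -2.2129, 2.1722).
‖u_3‖ = 3.2676, so q_3 = (0.2511, -0.0103, 0.1904, -0.6772, 0.6648).
r_{34} = q_3·c_4 = -0.2057.

r_{34} = -0.2057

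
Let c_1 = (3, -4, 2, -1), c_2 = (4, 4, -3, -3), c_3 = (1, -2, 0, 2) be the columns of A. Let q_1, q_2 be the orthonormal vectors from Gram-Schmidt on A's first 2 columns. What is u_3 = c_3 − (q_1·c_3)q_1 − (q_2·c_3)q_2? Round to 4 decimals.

u_3 = (0.8677, -0.2991, -1.0138, 1.7719)

c_1 = (3, -4, 2, -1); ‖c_1‖ = 5.4772, so q_1 = (0.5477, -0.7303, 0.3651, -0.1826).
q_1·c_2 = 0.5477·4 + (-0.7303)·4 + 0.3651·(-3) + (-0.1826)·(-3) = -1.2780.
u_2 = c_2 + 1.2780·q_1 = (4.7000, 3.0667, -2.5333, -3.2333).
‖u_2‖ = 6.9546, so q_2 = (0.6758, 0.4410, -0.3643, -0.4649).
q_1·c_3 = 0.5477·1 + (-0.7303)·(-2) + 0.3651·0 + (-0.1826)·2 = 1.6432; q_2·c_3 = 0.6758·1 + 0.4410·(-2) + (-0.3643)·0 + (-0.4649)·2 = -1.1359.
u_3 = c_3 − 1.6432·q_1 + 1.1359·q_2 = (0.8677, -0.2991, -1.0138, 1.7719).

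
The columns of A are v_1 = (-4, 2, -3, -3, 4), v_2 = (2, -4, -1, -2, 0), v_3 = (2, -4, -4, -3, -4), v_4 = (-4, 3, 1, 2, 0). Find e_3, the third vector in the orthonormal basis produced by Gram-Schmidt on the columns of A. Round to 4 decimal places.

v_1 = (-4, 2, -3, -3, 4); ‖v_1‖ = 7.3485, so e_1 = (-0.5443, 0.2722, -0.4082, -0.4082, 0.5443).
e_1·v_2 = (-0.5443)·2 + 0.2722·(-4) + (-0.4082)·(-1) + (-0.4082)·(-2) + 0.5443·0 = -0.9526.
u_2 = v_2 + 0.9526·e_1 = (1.4815, -3.7407, -1.3889, -2.3889, 0.5185).
‖u_2‖ = 4.9084, so e_2 = (0.3018, -0.7621, -0.2830, -0.4867, 0.1056).
e_1·v_3 = (-0.5443)·2 + 0.2722·(-4) + (-0.4082)·(-4) + (-0.4082)·(-3) + 0.5443·(-4) = -1.4969; e_2·v_3 = 0.3018·2 + (-0.7621)·(-4) + (-0.2830)·(-4) + (-0.4867)·(-3) + 0.1056·(-4) = 5.8214.
u_3 = v_3 + 1.4969·e_1 − 5.8214·e_2 = (-0.5719, 0.8440, -2.9639, -0.7779, -3.8002).
‖u_3‖ = 4.9870, so e_3 = (-0.1147, 0.1692, -0.5943, -0.1560, -0.7620).

e_3 = (-0.1147, 0.1692, -0.5943, -0.1560, -0.7620)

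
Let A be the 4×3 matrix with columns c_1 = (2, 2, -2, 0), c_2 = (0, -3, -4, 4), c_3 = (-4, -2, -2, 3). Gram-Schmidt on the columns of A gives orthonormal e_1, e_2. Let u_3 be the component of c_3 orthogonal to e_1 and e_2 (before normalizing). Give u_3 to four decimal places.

e_1 = c_1/‖c_1‖ = (2, 2, -2, 0)/3.4641 = (0.5774, 0.5774, -0.5774, 0.0000).
r_{12} = e_1·c_2 = 0.5774.
u_2 = c_2 − 0.5774·e_1 = (-0.3333, -3.3333, -3.6667, 4.0000).
‖u_2‖ = 6.3770, so e_2 = (-0.0523, -0.5227, -0.5750, 0.6273).
r_{13} = e_1·c_3 = -2.3094; r_{23} = e_2·c_3 = 4.2862.
u_3 = c_3 + 2.3094·e_1 − 4.2862·e_2 = (-2.4426, 1.5738, -0.8689, 0.3115).

u_3 = (-2.4426, 1.5738, -0.8689, 0.3115)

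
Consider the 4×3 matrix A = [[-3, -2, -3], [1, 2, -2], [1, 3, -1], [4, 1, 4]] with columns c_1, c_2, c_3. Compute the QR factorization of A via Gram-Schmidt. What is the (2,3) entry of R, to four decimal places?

r_{23} = -2.9662

c_1 = (-3, 1, 1, 4); ‖c_1‖ = 5.1962, so q_1 = (-0.5774, 0.1925, 0.1925, 0.7698).
q_1·c_2 = (-0.5774)·(-2) + 0.1925·2 + 0.1925·3 + 0.7698·1 = 2.8868.
u_2 = c_2 − 2.8868·q_1 = (-0.3333, 1.4444, 2.4444, -1.2222).
‖u_2‖ = 3.1091, so q_2 = (-0.1072, 0.4646, 0.7862, -0.3931).
r_{23} = q_2·c_3 = -2.9662.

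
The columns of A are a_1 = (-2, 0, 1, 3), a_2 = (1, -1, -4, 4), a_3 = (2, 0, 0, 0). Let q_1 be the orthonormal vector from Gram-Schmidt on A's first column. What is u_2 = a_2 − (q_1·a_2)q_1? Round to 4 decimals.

q_1 = a_1/‖a_1‖ = (-2, 0, 1, 3)/3.7417 = (-0.5345, 0.0000, 0.2673, 0.8018).
r_{12} = q_1·a_2 = 1.6036.
u_2 = a_2 − 1.6036·q_1 = (1.8571, -1.0000, -4.4286, 2.7143).

u_2 = (1.8571, -1.0000, -4.4286, 2.7143)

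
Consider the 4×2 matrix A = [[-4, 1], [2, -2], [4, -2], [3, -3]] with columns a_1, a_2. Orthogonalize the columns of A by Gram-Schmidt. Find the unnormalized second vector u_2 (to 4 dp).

u_2 = (-1.2222, -0.8889, 0.2222, -1.3333)

a_1 = (-4, 2, 4, 3); ‖a_1‖ = 6.7082, so q_1 = (-0.5963, 0.2981, 0.5963, 0.4472).
q_1·a_2 = (-0.5963)·1 + 0.2981·(-2) + 0.5963·(-2) + 0.4472·(-3) = -3.7268.
u_2 = a_2 + 3.7268·q_1 = (-1.2222, -0.8889, 0.2222, -1.3333).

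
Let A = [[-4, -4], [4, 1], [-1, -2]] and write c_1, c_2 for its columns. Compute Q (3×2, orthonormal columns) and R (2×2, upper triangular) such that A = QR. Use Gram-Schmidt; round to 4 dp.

Q = [[-0.6963, -0.5298], [0.6963, -0.6623], [-0.1741, -0.5298]], R = [[5.7446, 3.8297], [0.0000, 2.5166]]

c_1 = (-4, 4, -1); ‖c_1‖ = 5.7446, so e_1 = (-0.6963, 0.6963, -0.1741).
e_1·c_2 = (-0.6963)·(-4) + 0.6963·1 + (-0.1741)·(-2) = 3.8297.
u_2 = c_2 − 3.8297·e_1 = (-1.3333, -1.6667, -1.3333).
‖u_2‖ = 2.5166, so e_2 = (-0.5298, -0.6623, -0.5298).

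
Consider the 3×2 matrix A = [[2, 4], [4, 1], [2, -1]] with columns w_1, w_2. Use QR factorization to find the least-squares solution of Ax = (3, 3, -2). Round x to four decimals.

x = (0.2470, 0.8072)

w_1 = (2, 4, 2); ‖w_1‖ = 4.8990, so e_1 = (0.4082, 0.8165, 0.4082).
e_1·w_2 = 0.4082·4 + 0.8165·1 + 0.4082·(-1) = 2.0412.
u_2 = w_2 − 2.0412·e_1 = (3.1667, -0.6667, -1.8333).
‖u_2‖ = 3.7193, so e_2 = (0.8514, -0.1792, -0.4929).
Qᵀb = (2.8577, 3.0023).
Back-substitute: x_2 = 3.0023/3.7193 = 0.8072.
x_1 = (2.8577 − 2.0412·0.8072)/4.8990 = 0.2470.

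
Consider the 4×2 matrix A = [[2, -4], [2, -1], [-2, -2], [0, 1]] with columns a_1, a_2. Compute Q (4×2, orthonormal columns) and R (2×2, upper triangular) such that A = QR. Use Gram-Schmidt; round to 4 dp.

a_1 = (2, 2, -2, 0); ‖a_1‖ = 3.4641, so e_1 = (0.5774, 0.5774, -0.5774, 0.0000).
e_1·a_2 = 0.5774·(-4) + 0.5774·(-1) + (-0.5774)·(-2) + 0.0000·1 = -1.7321.
u_2 = a_2 + 1.7321·e_1 = (-3.0000, 0.0000, -3.0000, 1.0000).
‖u_2‖ = 4.3589, so e_2 = (-0.6882, 0.0000, -0.6882, 0.2294).

Q = [[0.5774, -0.6882], [0.5774, 0.0000], [-0.5774, -0.6882], [0.0000, 0.2294]], R = [[3.4641, -1.7321], [0.0000, 4.3589]]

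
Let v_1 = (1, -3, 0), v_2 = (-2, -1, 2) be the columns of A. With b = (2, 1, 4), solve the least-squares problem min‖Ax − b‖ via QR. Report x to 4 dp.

e_1 = v_1/‖v_1‖ = (1, -3, 0)/3.1623 = (0.3162, -0.9487, 0.0000).
r_{12} = e_1·v_2 = 0.3162.
u_2 = v_2 − 0.3162·e_1 = (-2.1000, -0.7000, 2.0000).
‖u_2‖ = 2.9833, so e_2 = (-0.7039, -0.2346, 0.6704).
Qᵀb = (-0.3162, 1.0391).
Back-substitute: x_2 = 1.0391/2.9833 = 0.3483.
x_1 = (-0.3162 − 0.3162·0.3483)/3.1623 = -0.1348.

x = (-0.1348, 0.3483)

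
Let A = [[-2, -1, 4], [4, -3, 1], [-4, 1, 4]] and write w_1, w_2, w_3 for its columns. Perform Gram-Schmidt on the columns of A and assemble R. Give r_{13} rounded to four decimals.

r_{13} = -3.3333

w_1 = (-2, 4, -4); ‖w_1‖ = 6.0000, so q_1 = (-0.3333, 0.6667, -0.6667).
r_{13} = q_1·w_3 = -3.3333.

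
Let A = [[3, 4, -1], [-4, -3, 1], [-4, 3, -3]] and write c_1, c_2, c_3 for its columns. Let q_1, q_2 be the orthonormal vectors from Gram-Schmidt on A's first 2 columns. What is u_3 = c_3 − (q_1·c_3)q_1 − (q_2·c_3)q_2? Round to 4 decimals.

u_3 = (0.4224, 0.4400, -0.1232)

c_1 = (3, -4, -4); ‖c_1‖ = 6.4031, so q_1 = (0.4685, -0.6247, -0.6247).
q_1·c_2 = 0.4685·4 + (-0.6247)·(-3) + (-0.6247)·3 = 1.8741.
u_2 = c_2 − 1.8741·q_1 = (3.1220, -1.8293, 4.1707).
‖u_2‖ = 5.5216, so q_2 = (0.5654, -0.3313, 0.7554).
q_1·c_3 = 0.4685·(-1) + (-0.6247)·1 + (-0.6247)·(-3) = 0.7809; q_2·c_3 = 0.5654·(-1) + (-0.3313)·1 + 0.7554·(-3) = -3.1628.
u_3 = c_3 − 0.7809·q_1 + 3.1628·q_2 = (0.4224, 0.4400, -0.1232).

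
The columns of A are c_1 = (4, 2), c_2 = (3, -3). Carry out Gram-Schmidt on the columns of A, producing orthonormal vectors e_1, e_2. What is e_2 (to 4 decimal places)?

e_2 = (0.4472, -0.8944)

c_1 = (4, 2); ‖c_1‖ = 4.4721, so e_1 = (0.8944, 0.4472).
e_1·c_2 = 0.8944·3 + 0.4472·(-3) = 1.3416.
u_2 = c_2 − 1.3416·e_1 = (1.8000, -3.6000).
‖u_2‖ = 4.0249, so e_2 = (0.4472, -0.8944).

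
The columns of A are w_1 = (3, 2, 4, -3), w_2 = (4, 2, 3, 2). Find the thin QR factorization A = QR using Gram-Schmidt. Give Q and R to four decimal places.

Q = [[0.4867, 0.5028], [0.3244, 0.1871], [0.6489, 0.1520], [-0.4867, 0.8301]], R = [[6.1644, 3.5689], [0.0000, 4.5015]]

q_1 = w_1/‖w_1‖ = (3, 2, 4, -3)/6.1644 = (0.4867, 0.3244, 0.6489, -0.4867).
r_{12} = q_1·w_2 = 3.5689.
u_2 = w_2 − 3.5689·q_1 = (2.2632, 0.8421, 0.6842, 3.7368).
‖u_2‖ = 4.5015, so q_2 = (0.5028, 0.1871, 0.1520, 0.8301).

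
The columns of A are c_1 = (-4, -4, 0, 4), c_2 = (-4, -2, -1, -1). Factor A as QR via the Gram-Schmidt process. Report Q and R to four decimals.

Q = [[-0.5774, -0.6312], [-0.5774, -0.0902], [0.0000, -0.2705], [0.5774, -0.7213]], R = [[6.9282, 2.8868], [0.0000, 3.6968]]

c_1 = (-4, -4, 0, 4); ‖c_1‖ = 6.9282, so e_1 = (-0.5774, -0.5774, 0.0000, 0.5774).
e_1·c_2 = (-0.5774)·(-4) + (-0.5774)·(-2) + 0.0000·(-1) + 0.5774·(-1) = 2.8868.
u_2 = c_2 − 2.8868·e_1 = (-2.3333, -0.3333, -1.0000, -2.6667).
‖u_2‖ = 3.6968, so e_2 = (-0.6312, -0.0902, -0.2705, -0.7213).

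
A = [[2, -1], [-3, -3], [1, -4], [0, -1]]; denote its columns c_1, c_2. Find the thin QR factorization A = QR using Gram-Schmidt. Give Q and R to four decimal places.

c_1 = (2, -3, 1, 0); ‖c_1‖ = 3.7417, so q_1 = (0.5345, -0.8018, 0.2673, 0.0000).
q_1·c_2 = 0.5345·(-1) + (-0.8018)·(-3) + 0.2673·(-4) + 0.0000·(-1) = 0.8018.
u_2 = c_2 − 0.8018·q_1 = (-1.4286, -2.3571, -4.2143, -1.0000).
‖u_2‖ = 5.1339, so q_2 = (-0.2783, -0.4591, -0.8209, -0.1948).

Q = [[0.5345, -0.2783], [-0.8018, -0.4591], [0.2673, -0.8209], [0.0000, -0.1948]], R = [[3.7417, 0.8018], [0.0000, 5.1339]]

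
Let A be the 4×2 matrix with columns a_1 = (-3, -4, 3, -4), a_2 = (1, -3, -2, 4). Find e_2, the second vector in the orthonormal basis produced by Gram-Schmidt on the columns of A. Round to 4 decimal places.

e_2 = (0.0426, -0.7830, -0.2365, 0.5737)

a_1 = (-3, -4, 3, -4); ‖a_1‖ = 7.0711, so e_1 = (-0.4243, -0.5657, 0.4243, -0.5657).
e_1·a_2 = (-0.4243)·1 + (-0.5657)·(-3) + 0.4243·(-2) + (-0.5657)·4 = -1.8385.
u_2 = a_2 + 1.8385·e_1 = (0.2200, -4.0400, -1.2200, 2.9600).
‖u_2‖ = 5.1595, so e_2 = (0.0426, -0.7830, -0.2365, 0.5737).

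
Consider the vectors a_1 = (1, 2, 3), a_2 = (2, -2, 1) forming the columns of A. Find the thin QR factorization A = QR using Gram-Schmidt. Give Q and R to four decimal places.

a_1 = (1, 2, 3); ‖a_1‖ = 3.7417, so e_1 = (0.2673, 0.5345, 0.8018).
e_1·a_2 = 0.2673·2 + 0.5345·(-2) + 0.8018·1 = 0.2673.
u_2 = a_2 − 0.2673·e_1 = (1.9286, -2.1429, 0.7857).
‖u_2‖ = 2.9881, so e_2 = (0.6454, -0.7171, 0.2630).

Q = [[0.2673, 0.6454], [0.5345, -0.7171], [0.8018, 0.2630]], R = [[3.7417, 0.2673], [0.0000, 2.9881]]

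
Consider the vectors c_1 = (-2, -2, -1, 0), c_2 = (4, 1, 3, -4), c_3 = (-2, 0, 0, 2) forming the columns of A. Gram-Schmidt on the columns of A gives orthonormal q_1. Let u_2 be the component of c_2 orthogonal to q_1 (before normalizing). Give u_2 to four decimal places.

c_1 = (-2, -2, -1, 0); ‖c_1‖ = 3.0000, so q_1 = (-0.6667, -0.6667, -0.3333, 0.0000).
q_1·c_2 = (-0.6667)·4 + (-0.6667)·1 + (-0.3333)·3 + 0.0000·(-4) = -4.3333.
u_2 = c_2 + 4.3333·q_1 = (1.1111, -1.8889, 1.5556, -4.0000).

u_2 = (1.1111, -1.8889, 1.5556, -4.0000)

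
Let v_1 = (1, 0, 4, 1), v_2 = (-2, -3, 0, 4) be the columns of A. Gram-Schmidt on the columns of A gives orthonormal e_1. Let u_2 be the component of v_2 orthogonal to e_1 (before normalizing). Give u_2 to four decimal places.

v_1 = (1, 0, 4, 1); ‖v_1‖ = 4.2426, so e_1 = (0.2357, 0.0000, 0.9428, 0.2357).
e_1·v_2 = 0.2357·(-2) + 0.0000·(-3) + 0.9428·0 + 0.2357·4 = 0.4714.
u_2 = v_2 − 0.4714·e_1 = (-2.1111, -3.0000, -0.4444, 3.8889).

u_2 = (-2.1111, -3.0000, -0.4444, 3.8889)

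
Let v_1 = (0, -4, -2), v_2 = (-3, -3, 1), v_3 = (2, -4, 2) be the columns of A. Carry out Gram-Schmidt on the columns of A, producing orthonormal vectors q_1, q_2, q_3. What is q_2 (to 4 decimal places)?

q_2 = (-0.8018, -0.2673, 0.5345)

q_1 = v_1/‖v_1‖ = (0, -4, -2)/4.4721 = (0.0000, -0.8944, -0.4472).
r_{12} = q_1·v_2 = 2.2361.
u_2 = v_2 − 2.2361·q_1 = (-3.0000, -1.0000, 2.0000).
‖u_2‖ = 3.7417, so q_2 = (-0.8018, -0.2673, 0.5345).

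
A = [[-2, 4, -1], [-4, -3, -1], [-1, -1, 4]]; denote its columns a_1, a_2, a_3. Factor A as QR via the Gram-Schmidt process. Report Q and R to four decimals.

Q = [[-0.4364, 0.8987, 0.0438], [-0.8729, -0.4111, -0.2629], [-0.2182, -0.1530, 0.9638]], R = [[4.5826, 1.0911, 0.4364], [0.0000, 4.9809, -1.0994], [0.0000, 0.0000, 4.0744]]

q_1 = a_1/‖a_1‖ = (-2, -4, -1)/4.5826 = (-0.4364, -0.8729, -0.2182).
r_{12} = q_1·a_2 = 1.0911.
u_2 = a_2 − 1.0911·q_1 = (4.4762, -2.0476, -0.7619).
‖u_2‖ = 4.9809, so q_2 = (0.8987, -0.4111, -0.1530).
r_{13} = q_1·a_3 = 0.4364; r_{23} = q_2·a_3 = -1.0994.
u_3 = a_3 − 0.4364·q_1 + 1.0994·q_2 = (0.1785, -1.0710, 3.9271).
‖u_3‖ = 4.0744, so q_3 = (0.0438, -0.2629, 0.9638).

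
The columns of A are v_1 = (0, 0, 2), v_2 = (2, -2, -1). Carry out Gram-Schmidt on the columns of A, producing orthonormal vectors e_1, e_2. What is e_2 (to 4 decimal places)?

v_1 = (0, 0, 2); ‖v_1‖ = 2.0000, so e_1 = (0.0000, 0.0000, 1.0000).
e_1·v_2 = 0.0000·2 + 0.0000·(-2) + 1.0000·(-1) = -1.0000.
u_2 = v_2 + 1.0000·e_1 = (2.0000, -2.0000, 0.0000).
‖u_2‖ = 2.8284, so e_2 = (0.7071, -0.7071, 0.0000).

e_2 = (0.7071, -0.7071, 0.0000)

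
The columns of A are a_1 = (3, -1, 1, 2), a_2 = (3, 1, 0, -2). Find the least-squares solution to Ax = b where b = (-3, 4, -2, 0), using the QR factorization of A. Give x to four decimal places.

a_1 = (3, -1, 1, 2); ‖a_1‖ = 3.8730, so q_1 = (0.7746, -0.2582, 0.2582, 0.5164).
q_1·a_2 = 0.7746·3 + (-0.2582)·1 + 0.2582·0 + 0.5164·(-2) = 1.0328.
u_2 = a_2 − 1.0328·q_1 = (2.2000, 1.2667, -0.2667, -2.5333).
‖u_2‖ = 3.5963, so q_2 = (0.6117, 0.3522, -0.0742, -0.7044).
Qᵀb = (-3.8730, -0.2781).
Back-substitute: x_2 = -0.2781/3.5963 = -0.0773.
x_1 = (-3.8730 − 1.0328·(-0.0773))/3.8730 = -0.9794.

x = (-0.9794, -0.0773)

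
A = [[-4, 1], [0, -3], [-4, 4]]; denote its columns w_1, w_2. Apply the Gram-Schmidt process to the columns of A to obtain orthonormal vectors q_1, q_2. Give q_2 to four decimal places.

q_2 = (-0.4082, -0.8165, 0.4082)

w_1 = (-4, 0, -4); ‖w_1‖ = 5.6569, so q_1 = (-0.7071, 0.0000, -0.7071).
q_1·w_2 = (-0.7071)·1 + 0.0000·(-3) + (-0.7071)·4 = -3.5355.
u_2 = w_2 + 3.5355·q_1 = (-1.5000, -3.0000, 1.5000).
‖u_2‖ = 3.6742, so q_2 = (-0.4082, -0.8165, 0.4082).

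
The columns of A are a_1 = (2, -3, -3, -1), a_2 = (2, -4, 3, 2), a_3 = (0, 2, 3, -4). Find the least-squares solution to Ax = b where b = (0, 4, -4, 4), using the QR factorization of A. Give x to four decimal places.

x = (-0.5215, -0.7539, -1.0694)

a_1 = (2, -3, -3, -1); ‖a_1‖ = 4.7958, so q_1 = (0.4170, -0.6255, -0.6255, -0.2085).
q_1·a_2 = 0.4170·2 + (-0.6255)·(-4) + (-0.6255)·3 + (-0.2085)·2 = 1.0426.
u_2 = a_2 − 1.0426·q_1 = (1.5652, -3.3478, 3.6522, 2.2174).
‖u_2‖ = 5.6492, so q_2 = (0.2771, -0.5926, 0.6465, 0.3925).
q_1·a_3 = 0.4170·0 + (-0.6255)·2 + (-0.6255)·3 + (-0.2085)·(-4) = -2.2937; q_2·a_3 = 0.2771·0 + (-0.5926)·2 + 0.6465·3 + 0.3925·(-4) = -0.8158.
u_3 = a_3 + 2.2937·q_1 + 0.8158·q_2 = (1.1826, 0.0817, 2.0926, -4.1580).
‖u_3‖ = 4.8035, so q_3 = (0.2462, 0.0170, 0.4357, -0.8656).
Qᵀb = (-0.8341, -3.3864, -5.1370).
Back-substitute: x_3 = -5.1370/4.8035 = -1.0694.
x_2 = (-3.3864 + 0.8158·(-1.0694))/5.6492 = -0.7539.
x_1 = (-0.8341 − 1.0426·(-0.7539) + 2.2937·(-1.0694))/4.7958 = -0.5215.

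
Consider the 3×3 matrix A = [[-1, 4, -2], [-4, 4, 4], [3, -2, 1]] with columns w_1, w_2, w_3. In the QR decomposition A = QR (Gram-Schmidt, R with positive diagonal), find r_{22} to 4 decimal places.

r_{22} = 3.1623

w_1 = (-1, -4, 3); ‖w_1‖ = 5.0990, so e_1 = (-0.1961, -0.7845, 0.5883).
e_1·w_2 = (-0.1961)·4 + (-0.7845)·4 + 0.5883·(-2) = -5.0990.
u_2 = w_2 + 5.0990·e_1 = (3.0000, 0.0000, 1.0000).
r_{22} = ‖u_2‖ = 3.1623.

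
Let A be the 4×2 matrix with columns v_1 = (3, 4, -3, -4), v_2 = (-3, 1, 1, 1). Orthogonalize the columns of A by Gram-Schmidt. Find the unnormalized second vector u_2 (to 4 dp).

u_2 = (-2.2800, 1.9600, 0.2800, 0.0400)

v_1 = (3, 4, -3, -4); ‖v_1‖ = 7.0711, so e_1 = (0.4243, 0.5657, -0.4243, -0.5657).
e_1·v_2 = 0.4243·(-3) + 0.5657·1 + (-0.4243)·1 + (-0.5657)·1 = -1.6971.
u_2 = v_2 + 1.6971·e_1 = (-2.2800, 1.9600, 0.2800, 0.0400).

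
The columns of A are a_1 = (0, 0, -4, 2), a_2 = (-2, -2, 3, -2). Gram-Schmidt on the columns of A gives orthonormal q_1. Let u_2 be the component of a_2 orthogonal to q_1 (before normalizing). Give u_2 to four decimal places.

u_2 = (-2.0000, -2.0000, -0.2000, -0.4000)

a_1 = (0, 0, -4, 2); ‖a_1‖ = 4.4721, so q_1 = (0.0000, 0.0000, -0.8944, 0.4472).
q_1·a_2 = 0.0000·(-2) + 0.0000·(-2) + (-0.8944)·3 + 0.4472·(-2) = -3.5777.
u_2 = a_2 + 3.5777·q_1 = (-2.0000, -2.0000, -0.2000, -0.4000).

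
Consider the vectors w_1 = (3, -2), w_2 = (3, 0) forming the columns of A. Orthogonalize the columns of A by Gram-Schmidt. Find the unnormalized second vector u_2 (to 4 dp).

u_2 = (0.9231, 1.3846)

q_1 = w_1/‖w_1‖ = (3, -2)/3.6056 = (0.8321, -0.5547).
r_{12} = q_1·w_2 = 2.4962.
u_2 = w_2 − 2.4962·q_1 = (0.9231, 1.3846).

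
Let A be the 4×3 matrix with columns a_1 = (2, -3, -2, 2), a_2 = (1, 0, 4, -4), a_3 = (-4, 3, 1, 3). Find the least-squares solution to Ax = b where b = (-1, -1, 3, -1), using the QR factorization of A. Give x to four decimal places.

x = (0.7253, 0.9946, 0.6390)

a_1 = (2, -3, -2, 2); ‖a_1‖ = 4.5826, so q_1 = (0.4364, -0.6547, -0.4364, 0.4364).
q_1·a_2 = 0.4364·1 + (-0.6547)·0 + (-0.4364)·4 + 0.4364·(-4) = -3.0551.
u_2 = a_2 + 3.0551·q_1 = (2.3333, -2.0000, 2.6667, -2.6667).
‖u_2‖ = 4.8648, so q_2 = (0.4796, -0.4111, 0.5482, -0.5482).
q_1·a_3 = 0.4364·(-4) + (-0.6547)·3 + (-0.4364)·1 + 0.4364·3 = -2.8368; q_2·a_3 = 0.4796·(-4) + (-0.4111)·3 + 0.5482·1 + (-0.5482)·3 = -4.2482.
u_3 = a_3 + 2.8368·q_1 + 4.2482·q_2 = (-0.7243, -0.6036, 2.0905, 1.9095).
‖u_3‖ = 2.9842, so q_3 = (-0.2427, -0.2023, 0.7005, 0.6399).
Qᵀb = (-1.5275, 2.1241, 1.9068).
Back-substitute: x_3 = 1.9068/2.9842 = 0.6390.
x_2 = (2.1241 + 4.2482·0.6390)/4.8648 = 0.9946.
x_1 = (-1.5275 + 3.0551·0.9946 + 2.8368·0.6390)/4.5826 = 0.7253.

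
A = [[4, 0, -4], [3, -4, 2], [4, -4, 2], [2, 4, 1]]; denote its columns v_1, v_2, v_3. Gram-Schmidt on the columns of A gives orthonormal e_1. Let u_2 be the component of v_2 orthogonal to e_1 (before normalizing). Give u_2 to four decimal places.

u_2 = (1.7778, -2.6667, -2.2222, 4.8889)

v_1 = (4, 3, 4, 2); ‖v_1‖ = 6.7082, so e_1 = (0.5963, 0.4472, 0.5963, 0.2981).
e_1·v_2 = 0.5963·0 + 0.4472·(-4) + 0.5963·(-4) + 0.2981·4 = -2.9814.
u_2 = v_2 + 2.9814·e_1 = (1.7778, -2.6667, -2.2222, 4.8889).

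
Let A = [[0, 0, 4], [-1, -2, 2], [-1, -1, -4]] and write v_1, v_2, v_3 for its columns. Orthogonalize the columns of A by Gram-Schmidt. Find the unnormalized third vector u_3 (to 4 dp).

u_3 = (4.0000, 0.0000, 0.0000)

v_1 = (0, -1, -1); ‖v_1‖ = 1.4142, so e_1 = (0.0000, -0.7071, -0.7071).
e_1·v_2 = 0.0000·0 + (-0.7071)·(-2) + (-0.7071)·(-1) = 2.1213.
u_2 = v_2 − 2.1213·e_1 = (0.0000, -0.5000, 0.5000).
‖u_2‖ = 0.7071, so e_2 = (0.0000, -0.7071, 0.7071).
e_1·v_3 = 0.0000·4 + (-0.7071)·2 + (-0.7071)·(-4) = 1.4142; e_2·v_3 = 0.0000·4 + (-0.7071)·2 + 0.7071·(-4) = -4.2426.
u_3 = v_3 − 1.4142·e_1 + 4.2426·e_2 = (4.0000, 0.0000, 0.0000).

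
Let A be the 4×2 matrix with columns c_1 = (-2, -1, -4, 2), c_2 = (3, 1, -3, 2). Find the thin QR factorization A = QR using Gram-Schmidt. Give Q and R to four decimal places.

c_1 = (-2, -1, -4, 2); ‖c_1‖ = 5.0000, so q_1 = (-0.4000, -0.2000, -0.8000, 0.4000).
q_1·c_2 = (-0.4000)·3 + (-0.2000)·1 + (-0.8000)·(-3) + 0.4000·2 = 1.8000.
u_2 = c_2 − 1.8000·q_1 = (3.7200, 1.3600, -1.5600, 1.2800).
‖u_2‖ = 4.4452, so q_2 = (0.8369, 0.3059, -0.3509, 0.2879).

Q = [[-0.4000, 0.8369], [-0.2000, 0.3059], [-0.8000, -0.3509], [0.4000, 0.2879]], R = [[5.0000, 1.8000], [0.0000, 4.4452]]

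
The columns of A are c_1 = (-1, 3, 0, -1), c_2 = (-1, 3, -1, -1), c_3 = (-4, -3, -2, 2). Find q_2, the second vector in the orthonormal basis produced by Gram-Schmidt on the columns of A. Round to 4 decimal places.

q_2 = (0.0000, 0.0000, -1.0000, 0.0000)

c_1 = (-1, 3, 0, -1); ‖c_1‖ = 3.3166, so q_1 = (-0.3015, 0.9045, 0.0000, -0.3015).
q_1·c_2 = (-0.3015)·(-1) + 0.9045·3 + 0.0000·(-1) + (-0.3015)·(-1) = 3.3166.
u_2 = c_2 − 3.3166·q_1 = (0.0000, 0.0000, -1.0000, 0.0000).
‖u_2‖ = 1.0000, so q_2 = (0.0000, 0.0000, -1.0000, 0.0000).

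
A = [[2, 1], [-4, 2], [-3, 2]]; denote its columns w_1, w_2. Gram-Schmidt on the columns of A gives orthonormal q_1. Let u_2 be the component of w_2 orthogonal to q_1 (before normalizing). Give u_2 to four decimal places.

q_1 = w_1/‖w_1‖ = (2, -4, -3)/5.3852 = (0.3714, -0.7428, -0.5571).
r_{12} = q_1·w_2 = -2.2283.
u_2 = w_2 + 2.2283·q_1 = (1.8276, 0.3448, 0.7586).

u_2 = (1.8276, 0.3448, 0.7586)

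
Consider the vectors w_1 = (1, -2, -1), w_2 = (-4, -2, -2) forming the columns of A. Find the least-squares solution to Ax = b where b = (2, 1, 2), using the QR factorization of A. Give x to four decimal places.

w_1 = (1, -2, -1); ‖w_1‖ = 2.4495, so q_1 = (0.4082, -0.8165, -0.4082).
q_1·w_2 = 0.4082·(-4) + (-0.8165)·(-2) + (-0.4082)·(-2) = 0.8165.
u_2 = w_2 − 0.8165·q_1 = (-4.3333, -1.3333, -1.6667).
‖u_2‖ = 4.8305, so q_2 = (-0.8971, -0.2760, -0.3450).
Qᵀb = (-0.8165, -2.7603).
Back-substitute: x_2 = -2.7603/4.8305 = -0.5714.
x_1 = (-0.8165 − 0.8165·(-0.5714))/2.4495 = -0.1429.

x = (-0.1429, -0.5714)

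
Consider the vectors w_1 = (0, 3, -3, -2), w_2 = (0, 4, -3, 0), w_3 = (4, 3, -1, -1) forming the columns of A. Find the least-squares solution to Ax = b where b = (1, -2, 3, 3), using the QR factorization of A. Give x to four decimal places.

x = (-1.6210, 0.5327, 0.2483)

e_1 = w_1/‖w_1‖ = (0, 3, -3, -2)/4.6904 = (0.0000, 0.6396, -0.6396, -0.4264).
r_{12} = e_1·w_2 = 4.4772.
u_2 = w_2 − 4.4772·e_1 = (0.0000, 1.1364, -0.1364, 1.9091).
‖u_2‖ = 2.2259, so e_2 = (0.0000, 0.5105, -0.0613, 0.8577).
r_{13} = e_1·w_3 = 2.9848; r_{23} = e_2·w_3 = 0.7352.
u_3 = w_3 − 2.9848·e_1 − 0.7352·e_2 = (4.0000, 0.7156, 0.9541, -0.3578).
‖u_3‖ = 4.1893, so e_3 = (0.9548, 0.1708, 0.2278, -0.0854).
Qᵀb = (-4.4772, 1.3682, 1.0402).
Back-substitute: x_3 = 1.0402/4.1893 = 0.2483.
x_2 = (1.3682 − 0.7352·0.2483)/2.2259 = 0.5327.
x_1 = (-4.4772 − 4.4772·0.5327 − 2.9848·0.2483)/4.6904 = -1.6210.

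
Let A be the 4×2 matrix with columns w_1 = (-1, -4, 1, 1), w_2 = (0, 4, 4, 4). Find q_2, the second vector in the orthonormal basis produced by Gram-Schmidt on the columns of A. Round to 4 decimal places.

w_1 = (-1, -4, 1, 1); ‖w_1‖ = 4.3589, so q_1 = (-0.2294, -0.9177, 0.2294, 0.2294).
q_1·w_2 = (-0.2294)·0 + (-0.9177)·4 + 0.2294·4 + 0.2294·4 = -1.8353.
u_2 = w_2 + 1.8353·q_1 = (-0.4211, 2.3158, 4.4211, 4.4211).
‖u_2‖ = 6.6807, so q_2 = (-0.0630, 0.3466, 0.6618, 0.6618).

q_2 = (-0.0630, 0.3466, 0.6618, 0.6618)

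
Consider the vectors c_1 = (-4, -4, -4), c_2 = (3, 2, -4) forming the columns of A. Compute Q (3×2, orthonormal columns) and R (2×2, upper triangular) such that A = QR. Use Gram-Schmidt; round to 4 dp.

e_1 = c_1/‖c_1‖ = (-4, -4, -4)/6.9282 = (-0.5774, -0.5774, -0.5774).
r_{12} = e_1·c_2 = -0.5774.
u_2 = c_2 + 0.5774·e_1 = (2.6667, 1.6667, -4.3333).
‖u_2‖ = 5.3541, so e_2 = (0.4981, 0.3113, -0.8093).

Q = [[-0.5774, 0.4981], [-0.5774, 0.3113], [-0.5774, -0.8093]], R = [[6.9282, -0.5774], [0.0000, 5.3541]]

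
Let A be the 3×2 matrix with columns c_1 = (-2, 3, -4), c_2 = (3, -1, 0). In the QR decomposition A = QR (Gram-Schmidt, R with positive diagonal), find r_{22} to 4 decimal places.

r_{22} = 2.6846

c_1 = (-2, 3, -4); ‖c_1‖ = 5.3852, so q_1 = (-0.3714, 0.5571, -0.7428).
q_1·c_2 = (-0.3714)·3 + 0.5571·(-1) + (-0.7428)·0 = -1.6713.
u_2 = c_2 + 1.6713·q_1 = (2.3793, -0.0690, -1.2414).
r_{22} = ‖u_2‖ = 2.6846.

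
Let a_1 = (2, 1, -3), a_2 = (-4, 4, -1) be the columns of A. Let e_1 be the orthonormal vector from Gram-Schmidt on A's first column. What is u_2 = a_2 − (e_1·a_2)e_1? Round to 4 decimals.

u_2 = (-3.8571, 4.0714, -1.2143)

a_1 = (2, 1, -3); ‖a_1‖ = 3.7417, so e_1 = (0.5345, 0.2673, -0.8018).
e_1·a_2 = 0.5345·(-4) + 0.2673·4 + (-0.8018)·(-1) = -0.2673.
u_2 = a_2 + 0.2673·e_1 = (-3.8571, 4.0714, -1.2143).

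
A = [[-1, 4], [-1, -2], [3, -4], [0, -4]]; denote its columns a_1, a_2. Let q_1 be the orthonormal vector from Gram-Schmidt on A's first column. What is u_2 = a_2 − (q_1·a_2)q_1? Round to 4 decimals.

a_1 = (-1, -1, 3, 0); ‖a_1‖ = 3.3166, so q_1 = (-0.3015, -0.3015, 0.9045, 0.0000).
q_1·a_2 = (-0.3015)·4 + (-0.3015)·(-2) + 0.9045·(-4) + 0.0000·(-4) = -4.2212.
u_2 = a_2 + 4.2212·q_1 = (2.7273, -3.2727, -0.1818, -4.0000).

u_2 = (2.7273, -3.2727, -0.1818, -4.0000)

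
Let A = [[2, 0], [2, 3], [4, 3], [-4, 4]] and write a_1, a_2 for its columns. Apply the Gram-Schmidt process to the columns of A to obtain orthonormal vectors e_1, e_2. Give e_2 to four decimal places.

e_1 = a_1/‖a_1‖ = (2, 2, 4, -4)/6.3246 = (0.3162, 0.3162, 0.6325, -0.6325).
r_{12} = e_1·a_2 = 0.3162.
u_2 = a_2 − 0.3162·e_1 = (-0.1000, 2.9000, 2.8000, 4.2000).
‖u_2‖ = 5.8224, so e_2 = (-0.0172, 0.4981, 0.4809, 0.7214).

e_2 = (-0.0172, 0.4981, 0.4809, 0.7214)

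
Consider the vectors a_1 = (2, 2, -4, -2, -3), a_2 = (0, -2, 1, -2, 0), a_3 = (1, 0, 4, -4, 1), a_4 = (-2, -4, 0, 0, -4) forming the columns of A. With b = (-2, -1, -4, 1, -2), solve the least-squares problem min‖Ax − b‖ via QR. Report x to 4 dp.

a_1 = (2, 2, -4, -2, -3); ‖a_1‖ = 6.0828, so e_1 = (0.3288, 0.3288, -0.6576, -0.3288, -0.4932).
e_1·a_2 = 0.3288·0 + 0.3288·(-2) + (-0.6576)·1 + (-0.3288)·(-2) + (-0.4932)·0 = -0.6576.
u_2 = a_2 + 0.6576·e_1 = (0.2162, -1.7838, 0.5676, -2.2162, -0.3243).
‖u_2‖ = 2.9270, so e_2 = (0.0739, -0.6094, 0.1939, -0.7572, -0.1108).
e_1·a_3 = 0.3288·1 + 0.3288·0 + (-0.6576)·4 + (-0.3288)·(-4) + (-0.4932)·1 = -1.4796; e_2·a_3 = 0.0739·1 + (-0.6094)·0 + 0.1939·4 + (-0.7572)·(-4) + (-0.1108)·1 = 3.7673.
u_3 = a_3 + 1.4796·e_1 − 3.7673·e_2 = (1.2082, 2.7823, 2.2965, -1.6341, 0.6877).
‖u_3‖ = 4.1974, so e_3 = (0.2878, 0.6629, 0.5471, -0.3893, 0.1638).
e_1·a_4 = 0.3288·(-2) + 0.3288·(-4) + (-0.6576)·0 + (-0.3288)·0 + (-0.4932)·(-4) = 0.0000; e_2·a_4 = 0.0739·(-2) + (-0.6094)·(-4) + 0.1939·0 + (-0.7572)·0 + (-0.1108)·(-4) = 2.7331; e_3·a_4 = 0.2878·(-2) + 0.6629·(-4) + 0.5471·0 + (-0.3893)·0 + 0.1638·(-4) = -3.8825.
u_4 = a_4 + 0.0000·e_1 − 2.7331·e_2 + 3.8825·e_3 = (-1.0843, 0.2392, 1.5943, 0.5579, -3.0611).
‖u_4‖ = 3.6682, so e_4 = (-0.2956, 0.0652, 0.4346, 0.1521, -0.8345).
Qᵀb = (2.3016, -0.8495, -4.1441, 0.6086).
Back-substitute: x_4 = 0.6086/3.6682 = 0.1659.
x_3 = (-4.1441 + 3.8825·0.1659)/4.1974 = -0.8338.
x_2 = (-0.8495 − 3.7673·(-0.8338) − 2.7331·0.1659)/2.9270 = 0.6281.
x_1 = (2.3016 + 0.6576·0.6281 + 1.4796·(-0.8338) + 0.0000·0.1659)/6.0828 = 0.2435.

x = (0.2435, 0.6281, -0.8338, 0.1659)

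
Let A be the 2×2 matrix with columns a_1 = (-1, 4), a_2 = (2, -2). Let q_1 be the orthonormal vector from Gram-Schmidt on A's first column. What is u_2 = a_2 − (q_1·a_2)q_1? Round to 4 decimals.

a_1 = (-1, 4); ‖a_1‖ = 4.1231, so q_1 = (-0.2425, 0.9701).
q_1·a_2 = (-0.2425)·2 + 0.9701·(-2) = -2.4254.
u_2 = a_2 + 2.4254·q_1 = (1.4118, 0.3529).

u_2 = (1.4118, 0.3529)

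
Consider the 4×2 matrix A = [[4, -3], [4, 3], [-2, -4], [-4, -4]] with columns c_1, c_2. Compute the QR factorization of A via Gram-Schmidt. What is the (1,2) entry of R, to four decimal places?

r_{12} = 3.3282

c_1 = (4, 4, -2, -4); ‖c_1‖ = 7.2111, so e_1 = (0.5547, 0.5547, -0.2774, -0.5547).
r_{12} = e_1·c_2 = 3.3282.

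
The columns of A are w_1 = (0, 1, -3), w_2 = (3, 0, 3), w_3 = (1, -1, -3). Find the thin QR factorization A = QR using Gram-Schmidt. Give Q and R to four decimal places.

Q = [[0.0000, 0.9535, 0.3015], [0.3162, 0.2860, -0.9045], [-0.9487, 0.0953, -0.3015]], R = [[3.1623, -2.8460, 2.5298], [0.0000, 3.1464, 0.3814], [0.0000, 0.0000, 2.1106]]

e_1 = w_1/‖w_1‖ = (0, 1, -3)/3.1623 = (0.0000, 0.3162, -0.9487).
r_{12} = e_1·w_2 = -2.8460.
u_2 = w_2 + 2.8460·e_1 = (3.0000, 0.9000, 0.3000).
‖u_2‖ = 3.1464, so e_2 = (0.9535, 0.2860, 0.0953).
r_{13} = e_1·w_3 = 2.5298; r_{23} = e_2·w_3 = 0.3814.
u_3 = w_3 − 2.5298·e_1 − 0.3814·e_2 = (0.6364, -1.9091, -0.6364).
‖u_3‖ = 2.1106, so e_3 = (0.3015, -0.9045, -0.3015).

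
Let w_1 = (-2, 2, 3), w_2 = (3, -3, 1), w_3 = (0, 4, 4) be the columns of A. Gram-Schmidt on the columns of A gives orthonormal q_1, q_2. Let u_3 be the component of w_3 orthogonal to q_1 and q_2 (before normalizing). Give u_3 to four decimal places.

q_1 = w_1/‖w_1‖ = (-2, 2, 3)/4.1231 = (-0.4851, 0.4851, 0.7276).
r_{12} = q_1·w_2 = -2.1828.
u_2 = w_2 + 2.1828·q_1 = (1.9412, -1.9412, 2.5882).
‖u_2‖ = 3.7730, so q_2 = (0.5145, -0.5145, 0.6860).
r_{13} = q_1·w_3 = 4.8507; r_{23} = q_2·w_3 = 0.6860.
u_3 = w_3 − 4.8507·q_1 − 0.6860·q_2 = (2.0000, 2.0000, 0.0000).

u_3 = (2.0000, 2.0000, 0.0000)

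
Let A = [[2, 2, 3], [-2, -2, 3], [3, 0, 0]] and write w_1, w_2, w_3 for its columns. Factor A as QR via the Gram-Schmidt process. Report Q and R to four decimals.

Q = [[0.4851, 0.5145, 0.7071], [-0.4851, -0.5145, 0.7071], [0.7276, -0.6860, 0.0000]], R = [[4.1231, 1.9403, 0.0000], [0.0000, 2.0580, 0.0000], [0.0000, 0.0000, 4.2426]]

e_1 = w_1/‖w_1‖ = (2, -2, 3)/4.1231 = (0.4851, -0.4851, 0.7276).
r_{12} = e_1·w_2 = 1.9403.
u_2 = w_2 − 1.9403·e_1 = (1.0588, -1.0588, -1.4118).
‖u_2‖ = 2.0580, so e_2 = (0.5145, -0.5145, -0.6860).
r_{13} = e_1·w_3 = 0.0000; r_{23} = e_2·w_3 = 0.0000.
u_3 = w_3 + 0.0000·e_1 + 0.0000·e_2 = (3.0000, 3.0000, 0.0000).
‖u_3‖ = 4.2426, so e_3 = (0.7071, 0.7071, 0.0000).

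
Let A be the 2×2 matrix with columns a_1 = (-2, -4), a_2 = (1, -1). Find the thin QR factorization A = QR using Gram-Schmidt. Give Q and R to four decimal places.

Q = [[-0.4472, 0.8944], [-0.8944, -0.4472]], R = [[4.4721, 0.4472], [0.0000, 1.3416]]

a_1 = (-2, -4); ‖a_1‖ = 4.4721, so q_1 = (-0.4472, -0.8944).
q_1·a_2 = (-0.4472)·1 + (-0.8944)·(-1) = 0.4472.
u_2 = a_2 − 0.4472·q_1 = (1.2000, -0.6000).
‖u_2‖ = 1.3416, so q_2 = (0.8944, -0.4472).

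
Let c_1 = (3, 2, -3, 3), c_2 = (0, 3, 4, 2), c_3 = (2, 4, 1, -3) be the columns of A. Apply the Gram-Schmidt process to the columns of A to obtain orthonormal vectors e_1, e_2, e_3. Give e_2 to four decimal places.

e_2 = (0.0000, 0.5571, 0.7428, 0.3714)

c_1 = (3, 2, -3, 3); ‖c_1‖ = 5.5678, so e_1 = (0.5388, 0.3592, -0.5388, 0.5388).
e_1·c_2 = 0.5388·0 + 0.3592·3 + (-0.5388)·4 + 0.5388·2 = 0.0000.
u_2 = c_2 + 0.0000·e_1 = (0.0000, 3.0000, 4.0000, 2.0000).
‖u_2‖ = 5.3852, so e_2 = (0.0000, 0.5571, 0.7428, 0.3714).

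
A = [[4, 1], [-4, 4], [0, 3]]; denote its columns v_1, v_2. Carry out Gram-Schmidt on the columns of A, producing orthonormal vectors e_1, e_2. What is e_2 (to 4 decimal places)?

e_2 = (0.5392, 0.5392, 0.6470)

v_1 = (4, -4, 0); ‖v_1‖ = 5.6569, so e_1 = (0.7071, -0.7071, 0.0000).
e_1·v_2 = 0.7071·1 + (-0.7071)·4 + 0.0000·3 = -2.1213.
u_2 = v_2 + 2.1213·e_1 = (2.5000, 2.5000, 3.0000).
‖u_2‖ = 4.6368, so e_2 = (0.5392, 0.5392, 0.6470).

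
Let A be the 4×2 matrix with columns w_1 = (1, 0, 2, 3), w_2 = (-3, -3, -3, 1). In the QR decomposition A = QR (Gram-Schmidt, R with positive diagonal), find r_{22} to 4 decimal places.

r_{22} = 5.0427

e_1 = w_1/‖w_1‖ = (1, 0, 2, 3)/3.7417 = (0.2673, 0.0000, 0.5345, 0.8018).
r_{12} = e_1·w_2 = -1.6036.
u_2 = w_2 + 1.6036·e_1 = (-2.5714, -3.0000, -2.1429, 2.2857).
r_{22} = ‖u_2‖ = 5.0427.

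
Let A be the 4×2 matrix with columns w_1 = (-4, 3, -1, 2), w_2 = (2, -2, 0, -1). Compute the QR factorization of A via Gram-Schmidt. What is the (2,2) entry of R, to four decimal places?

r_{22} = 0.6831

w_1 = (-4, 3, -1, 2); ‖w_1‖ = 5.4772, so q_1 = (-0.7303, 0.5477, -0.1826, 0.3651).
q_1·w_2 = (-0.7303)·2 + 0.5477·(-2) + (-0.1826)·0 + 0.3651·(-1) = -2.9212.
u_2 = w_2 + 2.9212·q_1 = (-0.1333, -0.4000, -0.5333, 0.0667).
r_{22} = ‖u_2‖ = 0.6831.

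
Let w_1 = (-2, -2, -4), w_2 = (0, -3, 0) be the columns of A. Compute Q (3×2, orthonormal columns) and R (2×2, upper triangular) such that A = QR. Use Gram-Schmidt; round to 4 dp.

Q = [[-0.4082, 0.1826], [-0.4082, -0.9129], [-0.8165, 0.3651]], R = [[4.8990, 1.2247], [0.0000, 2.7386]]

e_1 = w_1/‖w_1‖ = (-2, -2, -4)/4.8990 = (-0.4082, -0.4082, -0.8165).
r_{12} = e_1·w_2 = 1.2247.
u_2 = w_2 − 1.2247·e_1 = (0.5000, -2.5000, 1.0000).
‖u_2‖ = 2.7386, so e_2 = (0.1826, -0.9129, 0.3651).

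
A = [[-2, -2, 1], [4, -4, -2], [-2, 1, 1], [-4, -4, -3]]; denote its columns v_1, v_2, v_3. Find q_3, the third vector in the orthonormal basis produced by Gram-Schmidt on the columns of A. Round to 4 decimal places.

q_3 = (0.8662, 0.0712, 0.1898, -0.4568)

q_1 = v_1/‖v_1‖ = (-2, 4, -2, -4)/6.3246 = (-0.3162, 0.6325, -0.3162, -0.6325).
r_{12} = q_1·v_2 = 0.3162.
u_2 = v_2 − 0.3162·q_1 = (-1.9000, -4.2000, 1.1000, -3.8000).
‖u_2‖ = 6.0745, so q_2 = (-0.3128, -0.6914, 0.1811, -0.6256).
r_{13} = q_1·v_3 = 0.0000; r_{23} = q_2·v_3 = 3.1278.
u_3 = v_3 + 0.0000·q_1 − 3.1278·q_2 = (1.9783, 0.1626, 0.4336, -1.0434).
‖u_3‖ = 2.2840, so q_3 = (0.8662, 0.0712, 0.1898, -0.4568).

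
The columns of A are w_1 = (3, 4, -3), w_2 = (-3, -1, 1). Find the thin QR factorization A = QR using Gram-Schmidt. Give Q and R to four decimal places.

w_1 = (3, 4, -3); ‖w_1‖ = 5.8310, so e_1 = (0.5145, 0.6860, -0.5145).
e_1·w_2 = 0.5145·(-3) + 0.6860·(-1) + (-0.5145)·1 = -2.7440.
u_2 = w_2 + 2.7440·e_1 = (-1.5882, 0.8824, -0.4118).
‖u_2‖ = 1.8630, so e_2 = (-0.8525, 0.4736, -0.2210).

Q = [[0.5145, -0.8525], [0.6860, 0.4736], [-0.5145, -0.2210]], R = [[5.8310, -2.7440], [0.0000, 1.8630]]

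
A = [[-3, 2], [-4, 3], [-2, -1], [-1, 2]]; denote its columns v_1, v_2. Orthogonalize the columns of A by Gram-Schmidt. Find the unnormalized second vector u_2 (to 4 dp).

v_1 = (-3, -4, -2, -1); ‖v_1‖ = 5.4772, so q_1 = (-0.5477, -0.7303, -0.3651, -0.1826).
q_1·v_2 = (-0.5477)·2 + (-0.7303)·3 + (-0.3651)·(-1) + (-0.1826)·2 = -3.2863.
u_2 = v_2 + 3.2863·q_1 = (0.2000, 0.6000, -2.2000, 1.4000).

u_2 = (0.2000, 0.6000, -2.2000, 1.4000)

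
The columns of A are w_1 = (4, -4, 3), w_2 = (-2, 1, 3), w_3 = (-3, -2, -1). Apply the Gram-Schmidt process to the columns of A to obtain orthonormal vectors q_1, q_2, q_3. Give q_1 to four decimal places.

w_1 = (4, -4, 3); ‖w_1‖ = 6.4031, so q_1 = (0.6247, -0.6247, 0.4685).

q_1 = (0.6247, -0.6247, 0.4685)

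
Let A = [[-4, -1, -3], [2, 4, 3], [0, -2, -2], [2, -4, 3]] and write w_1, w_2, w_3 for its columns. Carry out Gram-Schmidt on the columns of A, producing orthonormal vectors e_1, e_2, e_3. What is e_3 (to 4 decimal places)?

w_1 = (-4, 2, 0, 2); ‖w_1‖ = 4.8990, so e_1 = (-0.8165, 0.4082, 0.0000, 0.4082).
e_1·w_2 = (-0.8165)·(-1) + 0.4082·4 + 0.0000·(-2) + 0.4082·(-4) = 0.8165.
u_2 = w_2 − 0.8165·e_1 = (-0.3333, 3.6667, -2.0000, -4.3333).
‖u_2‖ = 6.0277, so e_2 = (-0.0553, 0.6083, -0.3318, -0.7189).
e_1·w_3 = (-0.8165)·(-3) + 0.4082·3 + 0.0000·(-2) + 0.4082·3 = 4.8990; e_2·w_3 = (-0.0553)·(-3) + 0.6083·3 + (-0.3318)·(-2) + (-0.7189)·3 = 0.4977.
u_3 = w_3 − 4.8990·e_1 − 0.4977·e_2 = (1.0275, 0.6972, -1.8349, 1.3578).
‖u_3‖ = 2.5985, so e_3 = (0.3954, 0.2683, -0.7061, 0.5225).

e_3 = (0.3954, 0.2683, -0.7061, 0.5225)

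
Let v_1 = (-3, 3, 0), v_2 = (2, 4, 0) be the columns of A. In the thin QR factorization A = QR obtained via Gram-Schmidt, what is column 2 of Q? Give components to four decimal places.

q_2 = (0.7071, 0.7071, 0.0000)

v_1 = (-3, 3, 0); ‖v_1‖ = 4.2426, so q_1 = (-0.7071, 0.7071, 0.0000).
q_1·v_2 = (-0.7071)·2 + 0.7071·4 + 0.0000·0 = 1.4142.
u_2 = v_2 − 1.4142·q_1 = (3.0000, 3.0000, 0.0000).
‖u_2‖ = 4.2426, so q_2 = (0.7071, 0.7071, 0.0000).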